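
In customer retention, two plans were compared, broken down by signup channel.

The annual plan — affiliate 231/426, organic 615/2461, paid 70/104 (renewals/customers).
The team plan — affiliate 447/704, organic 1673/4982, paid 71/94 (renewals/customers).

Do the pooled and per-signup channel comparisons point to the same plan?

Affiliate: the annual plan 231/426 = 54.2%, the team plan 447/704 = 63.5% → the team plan
Organic: the annual plan 615/2461 = 25.0%, the team plan 1673/4982 = 33.6% → the team plan
Paid: the annual plan 70/104 = 67.3%, the team plan 71/94 = 75.5% → the team plan
Overall: the annual plan 916/2991 = 30.6%, the team plan 2191/5780 = 37.9% → the team plan
The team plan wins overall and in every signup group — no reversal.

Yes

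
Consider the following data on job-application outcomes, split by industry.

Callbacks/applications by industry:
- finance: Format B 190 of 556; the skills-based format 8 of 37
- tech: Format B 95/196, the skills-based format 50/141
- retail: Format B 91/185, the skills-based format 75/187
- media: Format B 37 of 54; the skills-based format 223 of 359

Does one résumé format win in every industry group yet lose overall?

Finance: Format B 190/556 = 34.2%, the skills-based format 8/37 = 21.6% → Format B
Tech: Format B 95/196 = 48.5%, the skills-based format 50/141 = 35.5% → Format B
Retail: Format B 91/185 = 49.2%, the skills-based format 75/187 = 40.1% → Format B
Media: Format B 37/54 = 68.5%, the skills-based format 223/359 = 62.1% → Format B
Overall: Format B 413/991 = 41.7%, the skills-based format 356/724 = 49.2% → the skills-based format
Format B wins each industry group but the skills-based format wins overall — the comparison reverses. Format B's applications skew toward finance, which has a lower base rate.

Yes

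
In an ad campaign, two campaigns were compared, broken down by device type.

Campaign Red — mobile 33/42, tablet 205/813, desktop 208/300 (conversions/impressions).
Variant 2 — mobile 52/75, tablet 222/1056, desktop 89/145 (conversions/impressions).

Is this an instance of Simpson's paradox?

Mobile: Campaign Red 33/42 = 78.6%, Variant 2 52/75 = 69.3% → Campaign Red
Tablet: Campaign Red 205/813 = 25.2%, Variant 2 222/1056 = 21.0% → Campaign Red
Desktop: Campaign Red 208/300 = 69.3%, Variant 2 89/145 = 61.4% → Campaign Red
Overall: Campaign Red 446/1155 = 38.6%, Variant 2 363/1276 = 28.4% → Campaign Red
Campaign Red wins overall and in every device group — no reversal.

No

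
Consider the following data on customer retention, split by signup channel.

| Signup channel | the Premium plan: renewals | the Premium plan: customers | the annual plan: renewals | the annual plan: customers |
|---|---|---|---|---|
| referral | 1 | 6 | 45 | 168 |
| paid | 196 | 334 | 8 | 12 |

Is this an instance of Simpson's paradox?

Yes

Referral: the Premium plan 1/6 = 16.7%, the annual plan 45/168 = 26.8% → the annual plan
Paid: the Premium plan 196/334 = 58.7%, the annual plan 8/12 = 66.7% → the annual plan
Overall: the Premium plan 197/340 = 57.9%, the annual plan 53/180 = 29.4% → the Premium plan
The annual plan wins each signup group but the Premium plan wins overall — the comparison reverses. The annual plan's customers skew toward referral, which has a lower base rate.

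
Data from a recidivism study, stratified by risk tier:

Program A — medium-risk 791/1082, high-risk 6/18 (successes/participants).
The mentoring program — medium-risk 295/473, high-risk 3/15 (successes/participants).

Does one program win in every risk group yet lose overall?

No

Medium-risk: Program A 791/1082 = 73.1%, the mentoring program 295/473 = 62.4% → Program A
High-risk: Program A 6/18 = 33.3%, the mentoring program 3/15 = 20.0% → Program A
Overall: Program A 797/1100 = 72.5%, the mentoring program 298/488 = 61.1% → Program A
Program A wins overall and in every risk group — no reversal.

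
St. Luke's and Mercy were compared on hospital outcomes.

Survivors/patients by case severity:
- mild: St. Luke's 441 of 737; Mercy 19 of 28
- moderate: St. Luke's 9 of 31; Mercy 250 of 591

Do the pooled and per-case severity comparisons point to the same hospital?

No

Mild: St. Luke's 441/737 = 59.8%, Mercy 19/28 = 67.9% → Mercy
Moderate: St. Luke's 9/31 = 29.0%, Mercy 250/591 = 42.3% → Mercy
Overall: St. Luke's 450/768 = 58.6%, Mercy 269/619 = 43.5% → St. Luke's
Mercy wins each case group but St. Luke's wins overall — the comparison reverses. Mercy's patients skew toward moderate, which has a lower base rate.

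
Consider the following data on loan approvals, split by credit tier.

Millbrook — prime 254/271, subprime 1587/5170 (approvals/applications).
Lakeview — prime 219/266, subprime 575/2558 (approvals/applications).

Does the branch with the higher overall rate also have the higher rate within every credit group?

Yes

Prime: Millbrook 254/271 = 93.7%, Lakeview 219/266 = 82.3% → Millbrook
Subprime: Millbrook 1587/5170 = 30.7%, Lakeview 575/2558 = 22.5% → Millbrook
Overall: Millbrook 1841/5441 = 33.8%, Lakeview 794/2824 = 28.1% → Millbrook
Millbrook wins overall and in every credit group — no reversal.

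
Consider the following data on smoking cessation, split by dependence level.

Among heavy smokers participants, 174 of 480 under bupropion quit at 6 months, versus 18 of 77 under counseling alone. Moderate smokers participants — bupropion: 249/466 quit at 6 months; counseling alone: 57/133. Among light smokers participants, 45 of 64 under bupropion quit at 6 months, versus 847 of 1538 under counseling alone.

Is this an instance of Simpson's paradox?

Yes

Heavy smokers: bupropion 174/480 = 36.2%, counseling alone 18/77 = 23.4% → bupropion
Moderate smokers: bupropion 249/466 = 53.4%, counseling alone 57/133 = 42.9% → bupropion
Light smokers: bupropion 45/64 = 70.3%, counseling alone 847/1538 = 55.1% → bupropion
Overall: bupropion 468/1010 = 46.3%, counseling alone 922/1748 = 52.7% → counseling alone
Bupropion wins each dependence group but counseling alone wins overall — the comparison reverses. Bupropion's participants skew toward heavy smokers, which has a lower base rate.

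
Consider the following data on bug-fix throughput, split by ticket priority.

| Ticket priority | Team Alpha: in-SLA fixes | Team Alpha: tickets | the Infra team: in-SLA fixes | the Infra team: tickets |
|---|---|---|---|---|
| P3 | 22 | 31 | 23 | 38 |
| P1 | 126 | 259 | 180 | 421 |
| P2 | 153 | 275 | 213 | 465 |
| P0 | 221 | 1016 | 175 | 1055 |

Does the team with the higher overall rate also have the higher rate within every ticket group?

Yes

P3: Team Alpha 22/31 = 71.0%, the Infra team 23/38 = 60.5% → Team Alpha
P1: Team Alpha 126/259 = 48.6%, the Infra team 180/421 = 42.8% → Team Alpha
P2: Team Alpha 153/275 = 55.6%, the Infra team 213/465 = 45.8% → Team Alpha
P0: Team Alpha 221/1016 = 21.8%, the Infra team 175/1055 = 16.6% → Team Alpha
Overall: Team Alpha 522/1581 = 33.0%, the Infra team 591/1979 = 29.9% → Team Alpha
Team Alpha wins overall and in every ticket group — no reversal.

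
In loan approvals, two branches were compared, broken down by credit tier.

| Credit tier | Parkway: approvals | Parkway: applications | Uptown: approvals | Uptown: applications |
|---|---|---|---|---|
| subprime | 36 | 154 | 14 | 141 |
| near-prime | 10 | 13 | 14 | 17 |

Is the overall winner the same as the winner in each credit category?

Subprime: Parkway 36/154 = 23.4%, Uptown 14/141 = 9.9% → Parkway
Near-prime: Parkway 10/13 = 76.9%, Uptown 14/17 = 82.4% → Uptown
Overall: Parkway 46/167 = 27.5%, Uptown 28/158 = 17.7% → Parkway
Neither sweeps: Parkway wins 1 of 2 groups, Uptown wins 1. Parkway wins overall but not every group — no Simpson reversal.

No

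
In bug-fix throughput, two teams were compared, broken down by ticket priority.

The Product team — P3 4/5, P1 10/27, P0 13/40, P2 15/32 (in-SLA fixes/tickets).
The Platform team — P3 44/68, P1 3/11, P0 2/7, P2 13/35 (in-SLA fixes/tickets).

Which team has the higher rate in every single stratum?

the Product team

P3: the Product team 4/5 = 80.0%, the Platform team 44/68 = 64.7% → the Product team
P1: the Product team 10/27 = 37.0%, the Platform team 3/11 = 27.3% → the Product team
P0: the Product team 13/40 = 32.5%, the Platform team 2/7 = 28.6% → the Product team
P2: the Product team 15/32 = 46.9%, the Platform team 13/35 = 37.1% → the Product team
The Product team has the higher rate in all 4 groups.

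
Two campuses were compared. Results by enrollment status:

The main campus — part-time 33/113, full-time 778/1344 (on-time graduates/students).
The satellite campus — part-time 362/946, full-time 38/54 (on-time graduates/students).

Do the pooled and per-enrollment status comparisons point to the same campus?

Part-time: the main campus 33/113 = 29.2%, the satellite campus 362/946 = 38.3% → the satellite campus
Full-time: the main campus 778/1344 = 57.9%, the satellite campus 38/54 = 70.4% → the satellite campus
Overall: the main campus 811/1457 = 55.7%, the satellite campus 400/1000 = 40.0% → the main campus
The satellite campus wins each enrollment group but the main campus wins overall — the comparison reverses. The satellite campus's students skew toward part-time, which has a lower base rate.

No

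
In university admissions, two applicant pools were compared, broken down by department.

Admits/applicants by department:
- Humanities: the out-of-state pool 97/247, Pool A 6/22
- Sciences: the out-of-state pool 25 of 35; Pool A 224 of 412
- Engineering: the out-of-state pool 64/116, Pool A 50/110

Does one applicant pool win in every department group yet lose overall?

Yes

Humanities: the out-of-state pool 97/247 = 39.3%, Pool A 6/22 = 27.3% → the out-of-state pool
Sciences: the out-of-state pool 25/35 = 71.4%, Pool A 224/412 = 54.4% → the out-of-state pool
Engineering: the out-of-state pool 64/116 = 55.2%, Pool A 50/110 = 45.5% → the out-of-state pool
Overall: the out-of-state pool 186/398 = 46.7%, Pool A 280/544 = 51.5% → Pool A
The out-of-state pool wins each department group but Pool A wins overall — the comparison reverses. The out-of-state pool's applicants skew toward Humanities, which has a lower base rate.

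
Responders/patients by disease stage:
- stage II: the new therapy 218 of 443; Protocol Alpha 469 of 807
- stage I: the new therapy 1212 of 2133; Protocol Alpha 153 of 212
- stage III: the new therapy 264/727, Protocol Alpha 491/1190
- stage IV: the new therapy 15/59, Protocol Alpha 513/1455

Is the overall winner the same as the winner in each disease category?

No

Stage II: the new therapy 218/443 = 49.2%, Protocol Alpha 469/807 = 58.1% → Protocol Alpha
Stage I: the new therapy 1212/2133 = 56.8%, Protocol Alpha 153/212 = 72.2% → Protocol Alpha
Stage III: the new therapy 264/727 = 36.3%, Protocol Alpha 491/1190 = 41.3% → Protocol Alpha
Stage IV: the new therapy 15/59 = 25.4%, Protocol Alpha 513/1455 = 35.3% → Protocol Alpha
Overall: the new therapy 1709/3362 = 50.8%, Protocol Alpha 1626/3664 = 44.4% → the new therapy
Protocol Alpha wins each disease group but the new therapy wins overall — the comparison reverses. Protocol Alpha's patients skew toward stage IV, which has a lower base rate.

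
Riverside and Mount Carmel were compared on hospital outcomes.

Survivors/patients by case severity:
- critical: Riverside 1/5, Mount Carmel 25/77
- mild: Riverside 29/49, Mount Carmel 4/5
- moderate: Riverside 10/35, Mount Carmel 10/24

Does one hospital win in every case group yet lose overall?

Yes

Critical: Riverside 1/5 = 20.0%, Mount Carmel 25/77 = 32.5% → Mount Carmel
Mild: Riverside 29/49 = 59.2%, Mount Carmel 4/5 = 80.0% → Mount Carmel
Moderate: Riverside 10/35 = 28.6%, Mount Carmel 10/24 = 41.7% → Mount Carmel
Overall: Riverside 40/89 = 44.9%, Mount Carmel 39/106 = 36.8% → Riverside
Mount Carmel wins each case group but Riverside wins overall — the comparison reverses. Mount Carmel's patients skew toward critical, which has a lower base rate.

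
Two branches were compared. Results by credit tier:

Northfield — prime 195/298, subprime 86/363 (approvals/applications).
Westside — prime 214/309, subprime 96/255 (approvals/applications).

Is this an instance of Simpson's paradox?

No

Prime: Northfield 195/298 = 65.4%, Westside 214/309 = 69.3% → Westside
Subprime: Northfield 86/363 = 23.7%, Westside 96/255 = 37.6% → Westside
Overall: Northfield 281/661 = 42.5%, Westside 310/564 = 55.0% → Westside
Westside wins overall and in every credit group — no reversal.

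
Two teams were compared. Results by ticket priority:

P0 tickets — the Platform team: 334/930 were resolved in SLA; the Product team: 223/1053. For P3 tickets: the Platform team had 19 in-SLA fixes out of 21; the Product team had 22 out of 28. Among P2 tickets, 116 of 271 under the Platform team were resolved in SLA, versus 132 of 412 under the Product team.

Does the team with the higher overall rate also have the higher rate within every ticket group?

P0: the Platform team 334/930 = 35.9%, the Product team 223/1053 = 21.2% → the Platform team
P3: the Platform team 19/21 = 90.5%, the Product team 22/28 = 78.6% → the Platform team
P2: the Platform team 116/271 = 42.8%, the Product team 132/412 = 32.0% → the Platform team
Overall: the Platform team 469/1222 = 38.4%, the Product team 377/1493 = 25.3% → the Platform team
The Platform team wins overall and in every ticket group — no reversal.

Yes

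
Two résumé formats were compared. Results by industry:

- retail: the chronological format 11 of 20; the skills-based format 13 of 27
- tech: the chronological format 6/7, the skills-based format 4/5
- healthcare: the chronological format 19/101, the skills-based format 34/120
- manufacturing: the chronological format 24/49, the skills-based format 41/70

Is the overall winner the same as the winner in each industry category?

No

Retail: the chronological format 11/20 = 55.0%, the skills-based format 13/27 = 48.1% → the chronological format
Tech: the chronological format 6/7 = 85.7%, the skills-based format 4/5 = 80.0% → the chronological format
Healthcare: the chronological format 19/101 = 18.8%, the skills-based format 34/120 = 28.3% → the skills-based format
Manufacturing: the chronological format 24/49 = 49.0%, the skills-based format 41/70 = 58.6% → the skills-based format
Overall: the chronological format 60/177 = 33.9%, the skills-based format 92/222 = 41.4% → the skills-based format
Neither sweeps: the chronological format wins 2 of 4 groups, the skills-based format wins 2. The skills-based format wins overall but not every group — no Simpson reversal.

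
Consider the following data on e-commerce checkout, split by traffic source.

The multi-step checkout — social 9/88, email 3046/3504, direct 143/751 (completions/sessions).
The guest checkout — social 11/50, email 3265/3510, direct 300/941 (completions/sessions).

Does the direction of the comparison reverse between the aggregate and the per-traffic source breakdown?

No

Social: the multi-step checkout 9/88 = 10.2%, the guest checkout 11/50 = 22.0% → the guest checkout
Email: the multi-step checkout 3046/3504 = 86.9%, the guest checkout 3265/3510 = 93.0% → the guest checkout
Direct: the multi-step checkout 143/751 = 19.0%, the guest checkout 300/941 = 31.9% → the guest checkout
Overall: the multi-step checkout 3198/4343 = 73.6%, the guest checkout 3576/4501 = 79.4% → the guest checkout
The guest checkout wins overall and in every traffic group — no reversal.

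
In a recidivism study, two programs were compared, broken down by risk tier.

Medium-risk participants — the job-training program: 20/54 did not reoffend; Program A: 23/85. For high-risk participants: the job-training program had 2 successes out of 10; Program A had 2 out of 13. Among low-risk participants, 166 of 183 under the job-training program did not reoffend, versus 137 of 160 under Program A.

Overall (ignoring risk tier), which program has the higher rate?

the job-training program

Medium-risk: the job-training program 20/54 = 37.0%, Program A 23/85 = 27.1% → the job-training program
High-risk: the job-training program 2/10 = 20.0%, Program A 2/13 = 15.4% → the job-training program
Low-risk: the job-training program 166/183 = 90.7%, Program A 137/160 = 85.6% → the job-training program
Overall: the job-training program 188/247 = 76.1%, Program A 162/258 = 62.8% → the job-training program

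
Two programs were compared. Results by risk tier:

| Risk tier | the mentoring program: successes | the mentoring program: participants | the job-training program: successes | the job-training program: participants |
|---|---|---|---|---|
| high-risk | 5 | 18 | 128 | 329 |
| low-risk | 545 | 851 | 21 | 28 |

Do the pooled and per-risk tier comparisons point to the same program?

No

High-risk: the mentoring program 5/18 = 27.8%, the job-training program 128/329 = 38.9% → the job-training program
Low-risk: the mentoring program 545/851 = 64.0%, the job-training program 21/28 = 75.0% → the job-training program
Overall: the mentoring program 550/869 = 63.3%, the job-training program 149/357 = 41.7% → the mentoring program
The job-training program wins each risk group but the mentoring program wins overall — the comparison reverses. The job-training program's participants skew toward high-risk, which has a lower base rate.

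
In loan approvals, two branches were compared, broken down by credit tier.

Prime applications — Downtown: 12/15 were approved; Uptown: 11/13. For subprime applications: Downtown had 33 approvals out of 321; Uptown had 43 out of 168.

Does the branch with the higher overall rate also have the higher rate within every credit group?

Yes

Prime: Downtown 12/15 = 80.0%, Uptown 11/13 = 84.6% → Uptown
Subprime: Downtown 33/321 = 10.3%, Uptown 43/168 = 25.6% → Uptown
Overall: Downtown 45/336 = 13.4%, Uptown 54/181 = 29.8% → Uptown
Uptown wins overall and in every credit group — no reversal.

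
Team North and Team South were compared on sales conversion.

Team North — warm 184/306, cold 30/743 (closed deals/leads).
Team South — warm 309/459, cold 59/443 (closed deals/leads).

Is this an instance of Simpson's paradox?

Warm: Team North 184/306 = 60.1%, Team South 309/459 = 67.3% → Team South
Cold: Team North 30/743 = 4.0%, Team South 59/443 = 13.3% → Team South
Overall: Team North 214/1049 = 20.4%, Team South 368/902 = 40.8% → Team South
Team South wins overall and in every lead group — no reversal.

No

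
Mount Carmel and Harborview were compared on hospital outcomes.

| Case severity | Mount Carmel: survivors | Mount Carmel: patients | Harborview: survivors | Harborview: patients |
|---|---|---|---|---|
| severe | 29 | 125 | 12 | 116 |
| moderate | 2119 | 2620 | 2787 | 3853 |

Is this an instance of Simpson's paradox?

No

Severe: Mount Carmel 29/125 = 23.2%, Harborview 12/116 = 10.3% → Mount Carmel
Moderate: Mount Carmel 2119/2620 = 80.9%, Harborview 2787/3853 = 72.3% → Mount Carmel
Overall: Mount Carmel 2148/2745 = 78.3%, Harborview 2799/3969 = 70.5% → Mount Carmel
Mount Carmel wins overall and in every case group — no reversal.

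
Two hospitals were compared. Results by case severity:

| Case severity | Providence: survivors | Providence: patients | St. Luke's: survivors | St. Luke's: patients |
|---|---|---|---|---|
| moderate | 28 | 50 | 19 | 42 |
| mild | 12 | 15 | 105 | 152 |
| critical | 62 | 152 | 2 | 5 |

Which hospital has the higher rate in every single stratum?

Providence

Moderate: Providence 28/50 = 56.0%, St. Luke's 19/42 = 45.2% → Providence
Mild: Providence 12/15 = 80.0%, St. Luke's 105/152 = 69.1% → Providence
Critical: Providence 62/152 = 40.8%, St. Luke's 2/5 = 40.0% → Providence
Providence has the higher rate in all 3 groups.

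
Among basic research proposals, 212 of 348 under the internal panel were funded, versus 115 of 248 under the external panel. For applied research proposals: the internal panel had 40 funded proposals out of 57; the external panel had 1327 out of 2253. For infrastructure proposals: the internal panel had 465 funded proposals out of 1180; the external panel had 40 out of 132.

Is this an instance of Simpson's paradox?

Basic research: the internal panel 212/348 = 60.9%, the external panel 115/248 = 46.4% → the internal panel
Applied research: the internal panel 40/57 = 70.2%, the external panel 1327/2253 = 58.9% → the internal panel
Infrastructure: the internal panel 465/1180 = 39.4%, the external panel 40/132 = 30.3% → the internal panel
Overall: the internal panel 717/1585 = 45.2%, the external panel 1482/2633 = 56.3% → the external panel
The internal panel wins each proposal group but the external panel wins overall — the comparison reverses. The internal panel's proposals skew toward infrastructure, which has a lower base rate.

Yes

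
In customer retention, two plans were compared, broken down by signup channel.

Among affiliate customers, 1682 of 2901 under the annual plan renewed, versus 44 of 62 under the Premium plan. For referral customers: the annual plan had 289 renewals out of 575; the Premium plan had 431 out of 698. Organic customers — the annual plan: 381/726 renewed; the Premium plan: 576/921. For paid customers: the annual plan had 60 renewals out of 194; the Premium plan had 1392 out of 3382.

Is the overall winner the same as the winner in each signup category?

Affiliate: the annual plan 1682/2901 = 58.0%, the Premium plan 44/62 = 71.0% → the Premium plan
Referral: the annual plan 289/575 = 50.3%, the Premium plan 431/698 = 61.7% → the Premium plan
Organic: the annual plan 381/726 = 52.5%, the Premium plan 576/921 = 62.5% → the Premium plan
Paid: the annual plan 60/194 = 30.9%, the Premium plan 1392/3382 = 41.2% → the Premium plan
Overall: the annual plan 2412/4396 = 54.9%, the Premium plan 2443/5063 = 48.3% → the annual plan
The Premium plan wins each signup group but the annual plan wins overall — the comparison reverses. The Premium plan's customers skew toward paid, which has a lower base rate.

No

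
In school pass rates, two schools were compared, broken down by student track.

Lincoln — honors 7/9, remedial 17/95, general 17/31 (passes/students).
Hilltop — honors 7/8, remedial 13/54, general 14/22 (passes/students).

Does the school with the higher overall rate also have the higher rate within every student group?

Honors: Lincoln 7/9 = 77.8%, Hilltop 7/8 = 87.5% → Hilltop
Remedial: Lincoln 17/95 = 17.9%, Hilltop 13/54 = 24.1% → Hilltop
General: Lincoln 17/31 = 54.8%, Hilltop 14/22 = 63.6% → Hilltop
Overall: Lincoln 41/135 = 30.4%, Hilltop 34/84 = 40.5% → Hilltop
Hilltop wins overall and in every student group — no reversal.

Yes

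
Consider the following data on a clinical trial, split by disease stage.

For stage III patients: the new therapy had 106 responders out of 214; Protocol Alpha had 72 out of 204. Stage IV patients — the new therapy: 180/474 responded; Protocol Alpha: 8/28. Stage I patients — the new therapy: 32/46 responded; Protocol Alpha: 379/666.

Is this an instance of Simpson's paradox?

Yes

Stage III: the new therapy 106/214 = 49.5%, Protocol Alpha 72/204 = 35.3% → the new therapy
Stage IV: the new therapy 180/474 = 38.0%, Protocol Alpha 8/28 = 28.6% → the new therapy
Stage I: the new therapy 32/46 = 69.6%, Protocol Alpha 379/666 = 56.9% → the new therapy
Overall: the new therapy 318/734 = 43.3%, Protocol Alpha 459/898 = 51.1% → Protocol Alpha
The new therapy wins each disease group but Protocol Alpha wins overall — the comparison reverses. The new therapy's patients skew toward stage IV, which has a lower base rate.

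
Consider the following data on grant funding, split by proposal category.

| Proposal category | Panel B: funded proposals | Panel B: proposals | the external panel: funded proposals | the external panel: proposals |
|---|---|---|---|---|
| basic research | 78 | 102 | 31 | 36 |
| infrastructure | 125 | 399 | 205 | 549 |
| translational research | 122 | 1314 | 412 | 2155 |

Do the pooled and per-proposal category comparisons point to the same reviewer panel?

Basic research: Panel B 78/102 = 76.5%, the external panel 31/36 = 86.1% → the external panel
Infrastructure: Panel B 125/399 = 31.3%, the external panel 205/549 = 37.3% → the external panel
Translational research: Panel B 122/1314 = 9.3%, the external panel 412/2155 = 19.1% → the external panel
Overall: Panel B 325/1815 = 17.9%, the external panel 648/2740 = 23.6% → the external panel
The external panel wins overall and in every proposal group — no reversal.

Yes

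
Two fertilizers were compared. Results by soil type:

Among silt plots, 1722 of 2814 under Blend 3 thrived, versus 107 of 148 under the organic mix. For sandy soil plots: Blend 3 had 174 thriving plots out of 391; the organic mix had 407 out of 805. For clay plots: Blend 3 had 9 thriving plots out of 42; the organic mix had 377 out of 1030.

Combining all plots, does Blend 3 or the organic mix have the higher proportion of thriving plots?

Blend 3

Silt: Blend 3 1722/2814 = 61.2%, the organic mix 107/148 = 72.3% → the organic mix
Sandy soil: Blend 3 174/391 = 44.5%, the organic mix 407/805 = 50.6% → the organic mix
Clay: Blend 3 9/42 = 21.4%, the organic mix 377/1030 = 36.6% → the organic mix
Overall: Blend 3 1905/3247 = 58.7%, the organic mix 891/1983 = 44.9% → Blend 3
(The organic mix wins every soil group but Blend 3 wins overall — the organic mix's plots skew toward the low-rate clay group.)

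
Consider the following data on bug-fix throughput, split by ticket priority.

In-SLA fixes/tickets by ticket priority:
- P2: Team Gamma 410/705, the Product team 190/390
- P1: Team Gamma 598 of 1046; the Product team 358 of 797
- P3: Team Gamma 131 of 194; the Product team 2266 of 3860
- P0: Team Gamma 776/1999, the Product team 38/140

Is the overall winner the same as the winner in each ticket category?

No

P2: Team Gamma 410/705 = 58.2%, the Product team 190/390 = 48.7% → Team Gamma
P1: Team Gamma 598/1046 = 57.2%, the Product team 358/797 = 44.9% → Team Gamma
P3: Team Gamma 131/194 = 67.5%, the Product team 2266/3860 = 58.7% → Team Gamma
P0: Team Gamma 776/1999 = 38.8%, the Product team 38/140 = 27.1% → Team Gamma
Overall: Team Gamma 1915/3944 = 48.6%, the Product team 2852/5187 = 55.0% → the Product team
Team Gamma wins each ticket group but the Product team wins overall — the comparison reverses. Team Gamma's tickets skew toward P0, which has a lower base rate.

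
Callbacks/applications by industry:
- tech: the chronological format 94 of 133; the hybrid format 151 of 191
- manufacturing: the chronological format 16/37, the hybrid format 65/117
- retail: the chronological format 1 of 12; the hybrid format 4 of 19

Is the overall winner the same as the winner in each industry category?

Yes

Tech: the chronological format 94/133 = 70.7%, the hybrid format 151/191 = 79.1% → the hybrid format
Manufacturing: the chronological format 16/37 = 43.2%, the hybrid format 65/117 = 55.6% → the hybrid format
Retail: the chronological format 1/12 = 8.3%, the hybrid format 4/19 = 21.1% → the hybrid format
Overall: the chronological format 111/182 = 61.0%, the hybrid format 220/327 = 67.3% → the hybrid format
The hybrid format wins overall and in every industry group — no reversal.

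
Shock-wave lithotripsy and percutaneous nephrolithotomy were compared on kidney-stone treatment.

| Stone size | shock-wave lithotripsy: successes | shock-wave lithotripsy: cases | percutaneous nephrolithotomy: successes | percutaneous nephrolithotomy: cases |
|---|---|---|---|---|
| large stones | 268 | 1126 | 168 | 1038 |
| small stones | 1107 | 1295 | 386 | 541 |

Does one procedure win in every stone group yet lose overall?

No

Large stones: shock-wave lithotripsy 268/1126 = 23.8%, percutaneous nephrolithotomy 168/1038 = 16.2% → shock-wave lithotripsy
Small stones: shock-wave lithotripsy 1107/1295 = 85.5%, percutaneous nephrolithotomy 386/541 = 71.3% → shock-wave lithotripsy
Overall: shock-wave lithotripsy 1375/2421 = 56.8%, percutaneous nephrolithotomy 554/1579 = 35.1% → shock-wave lithotripsy
Shock-wave lithotripsy wins overall and in every stone group — no reversal.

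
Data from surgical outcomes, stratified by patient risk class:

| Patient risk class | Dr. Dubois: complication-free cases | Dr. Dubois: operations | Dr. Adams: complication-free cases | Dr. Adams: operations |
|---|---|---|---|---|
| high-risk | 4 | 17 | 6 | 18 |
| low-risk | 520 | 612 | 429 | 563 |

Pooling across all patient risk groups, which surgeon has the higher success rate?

Dr. Dubois

High-risk: Dr. Dubois 4/17 = 23.5%, Dr. Adams 6/18 = 33.3% → Dr. Adams
Low-risk: Dr. Dubois 520/612 = 85.0%, Dr. Adams 429/563 = 76.2% → Dr. Dubois
Overall: Dr. Dubois 524/629 = 83.3%, Dr. Adams 435/581 = 74.9% → Dr. Dubois
(Neither sweeps every patient risk group, but Dr. Dubois has the higher pooled rate.)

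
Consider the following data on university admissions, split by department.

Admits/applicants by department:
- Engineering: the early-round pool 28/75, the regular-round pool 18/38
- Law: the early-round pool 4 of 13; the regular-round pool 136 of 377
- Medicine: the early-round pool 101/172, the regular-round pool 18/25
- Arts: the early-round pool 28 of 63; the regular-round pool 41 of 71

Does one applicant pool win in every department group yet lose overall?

Engineering: the early-round pool 28/75 = 37.3%, the regular-round pool 18/38 = 47.4% → the regular-round pool
Law: the early-round pool 4/13 = 30.8%, the regular-round pool 136/377 = 36.1% → the regular-round pool
Medicine: the early-round pool 101/172 = 58.7%, the regular-round pool 18/25 = 72.0% → the regular-round pool
Arts: the early-round pool 28/63 = 44.4%, the regular-round pool 41/71 = 57.7% → the regular-round pool
Overall: the early-round pool 161/323 = 49.8%, the regular-round pool 213/511 = 41.7% → the early-round pool
The regular-round pool wins each department group but the early-round pool wins overall — the comparison reverses. The regular-round pool's applicants skew toward Law, which has a lower base rate.

Yes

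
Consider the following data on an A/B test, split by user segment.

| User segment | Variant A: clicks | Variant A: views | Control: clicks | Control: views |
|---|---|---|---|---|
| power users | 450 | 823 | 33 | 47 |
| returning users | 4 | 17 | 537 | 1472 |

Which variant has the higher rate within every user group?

Control

Power users: Variant A 450/823 = 54.7%, Control 33/47 = 70.2% → Control
Returning users: Variant A 4/17 = 23.5%, Control 537/1472 = 36.5% → Control
Control has the higher rate in both groups.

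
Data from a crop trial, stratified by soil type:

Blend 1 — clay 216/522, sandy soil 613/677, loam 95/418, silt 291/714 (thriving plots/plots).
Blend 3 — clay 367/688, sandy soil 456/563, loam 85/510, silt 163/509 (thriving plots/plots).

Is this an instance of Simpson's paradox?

Clay: Blend 1 216/522 = 41.4%, Blend 3 367/688 = 53.3% → Blend 3
Sandy soil: Blend 1 613/677 = 90.5%, Blend 3 456/563 = 81.0% → Blend 1
Loam: Blend 1 95/418 = 22.7%, Blend 3 85/510 = 16.7% → Blend 1
Silt: Blend 1 291/714 = 40.8%, Blend 3 163/509 = 32.0% → Blend 1
Overall: Blend 1 1215/2331 = 52.1%, Blend 3 1071/2270 = 47.2% → Blend 1
Neither sweeps: Blend 1 wins 3 of 4 groups, Blend 3 wins 1. Blend 1 wins overall but not every group — no Simpson reversal.

No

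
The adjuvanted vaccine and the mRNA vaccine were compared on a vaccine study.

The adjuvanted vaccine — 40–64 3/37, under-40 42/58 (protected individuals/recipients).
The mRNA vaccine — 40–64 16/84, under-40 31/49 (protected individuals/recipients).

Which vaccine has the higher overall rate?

40–64: the adjuvanted vaccine 3/37 = 8.1%, the mRNA vaccine 16/84 = 19.0% → the mRNA vaccine
Under-40: the adjuvanted vaccine 42/58 = 72.4%, the mRNA vaccine 31/49 = 63.3% → the adjuvanted vaccine
Overall: the adjuvanted vaccine 45/95 = 47.4%, the mRNA vaccine 47/133 = 35.3% → the adjuvanted vaccine
(Neither sweeps every age group, but the adjuvanted vaccine has the higher pooled rate.)

the adjuvanted vaccine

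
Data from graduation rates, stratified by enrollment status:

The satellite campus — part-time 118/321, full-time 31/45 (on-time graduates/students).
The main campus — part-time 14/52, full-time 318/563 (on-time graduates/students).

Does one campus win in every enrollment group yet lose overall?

Yes

Part-time: the satellite campus 118/321 = 36.8%, the main campus 14/52 = 26.9% → the satellite campus
Full-time: the satellite campus 31/45 = 68.9%, the main campus 318/563 = 56.5% → the satellite campus
Overall: the satellite campus 149/366 = 40.7%, the main campus 332/615 = 54.0% → the main campus
The satellite campus wins each enrollment group but the main campus wins overall — the comparison reverses. The satellite campus's students skew toward part-time, which has a lower base rate.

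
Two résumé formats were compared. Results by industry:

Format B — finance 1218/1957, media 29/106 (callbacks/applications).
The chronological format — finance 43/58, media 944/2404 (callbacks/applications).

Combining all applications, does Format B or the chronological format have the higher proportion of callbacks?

Format B

Finance: Format B 1218/1957 = 62.2%, the chronological format 43/58 = 74.1% → the chronological format
Media: Format B 29/106 = 27.4%, the chronological format 944/2404 = 39.3% → the chronological format
Overall: Format B 1247/2063 = 60.4%, the chronological format 987/2462 = 40.1% → Format B
(The chronological format wins every industry group but Format B wins overall — the chronological format's applications skew toward the low-rate media group.)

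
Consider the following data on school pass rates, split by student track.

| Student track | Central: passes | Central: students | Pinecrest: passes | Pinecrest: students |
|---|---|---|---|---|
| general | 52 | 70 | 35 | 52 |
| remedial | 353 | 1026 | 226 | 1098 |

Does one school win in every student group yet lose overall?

No

General: Central 52/70 = 74.3%, Pinecrest 35/52 = 67.3% → Central
Remedial: Central 353/1026 = 34.4%, Pinecrest 226/1098 = 20.6% → Central
Overall: Central 405/1096 = 37.0%, Pinecrest 261/1150 = 22.7% → Central
Central wins overall and in every student group — no reversal.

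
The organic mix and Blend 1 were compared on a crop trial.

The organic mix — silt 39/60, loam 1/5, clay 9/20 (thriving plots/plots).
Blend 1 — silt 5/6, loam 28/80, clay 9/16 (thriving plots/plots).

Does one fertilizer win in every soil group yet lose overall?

Silt: the organic mix 39/60 = 65.0%, Blend 1 5/6 = 83.3% → Blend 1
Loam: the organic mix 1/5 = 20.0%, Blend 1 28/80 = 35.0% → Blend 1
Clay: the organic mix 9/20 = 45.0%, Blend 1 9/16 = 56.2% → Blend 1
Overall: the organic mix 49/85 = 57.6%, Blend 1 42/102 = 41.2% → the organic mix
Blend 1 wins each soil group but the organic mix wins overall — the comparison reverses. Blend 1's plots skew toward loam, which has a lower base rate.

Yes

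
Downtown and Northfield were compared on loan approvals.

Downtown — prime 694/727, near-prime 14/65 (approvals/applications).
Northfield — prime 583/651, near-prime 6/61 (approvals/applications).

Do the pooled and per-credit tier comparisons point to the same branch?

Yes

Prime: Downtown 694/727 = 95.5%, Northfield 583/651 = 89.6% → Downtown
Near-prime: Downtown 14/65 = 21.5%, Northfield 6/61 = 9.8% → Downtown
Overall: Downtown 708/792 = 89.4%, Northfield 589/712 = 82.7% → Downtown
Downtown wins overall and in every credit group — no reversal.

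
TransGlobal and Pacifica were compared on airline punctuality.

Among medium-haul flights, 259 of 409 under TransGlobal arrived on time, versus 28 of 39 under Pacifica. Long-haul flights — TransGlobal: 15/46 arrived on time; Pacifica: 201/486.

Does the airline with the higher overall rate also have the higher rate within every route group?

Medium-haul: TransGlobal 259/409 = 63.3%, Pacifica 28/39 = 71.8% → Pacifica
Long-haul: TransGlobal 15/46 = 32.6%, Pacifica 201/486 = 41.4% → Pacifica
Overall: TransGlobal 274/455 = 60.2%, Pacifica 229/525 = 43.6% → TransGlobal
Pacifica wins each route group but TransGlobal wins overall — the comparison reverses. Pacifica's flights skew toward long-haul, which has a lower base rate.

No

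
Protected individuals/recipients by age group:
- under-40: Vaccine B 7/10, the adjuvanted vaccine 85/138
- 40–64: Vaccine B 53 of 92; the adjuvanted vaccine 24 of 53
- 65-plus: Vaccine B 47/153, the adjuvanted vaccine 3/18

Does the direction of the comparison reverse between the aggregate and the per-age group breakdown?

Under-40: Vaccine B 7/10 = 70.0%, the adjuvanted vaccine 85/138 = 61.6% → Vaccine B
40–64: Vaccine B 53/92 = 57.6%, the adjuvanted vaccine 24/53 = 45.3% → Vaccine B
65-plus: Vaccine B 47/153 = 30.7%, the adjuvanted vaccine 3/18 = 16.7% → Vaccine B
Overall: Vaccine B 107/255 = 42.0%, the adjuvanted vaccine 112/209 = 53.6% → the adjuvanted vaccine
Vaccine B wins each age group but the adjuvanted vaccine wins overall — the comparison reverses. Vaccine B's recipients skew toward 65-plus, which has a lower base rate.

Yes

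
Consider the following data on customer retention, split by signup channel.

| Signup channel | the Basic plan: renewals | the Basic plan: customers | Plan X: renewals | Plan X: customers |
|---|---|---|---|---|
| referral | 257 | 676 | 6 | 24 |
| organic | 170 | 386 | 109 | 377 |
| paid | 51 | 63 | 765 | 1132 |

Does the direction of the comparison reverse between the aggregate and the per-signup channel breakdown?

Referral: the Basic plan 257/676 = 38.0%, Plan X 6/24 = 25.0% → the Basic plan
Organic: the Basic plan 170/386 = 44.0%, Plan X 109/377 = 28.9% → the Basic plan
Paid: the Basic plan 51/63 = 81.0%, Plan X 765/1132 = 67.6% → the Basic plan
Overall: the Basic plan 478/1125 = 42.5%, Plan X 880/1533 = 57.4% → Plan X
The Basic plan wins each signup group but Plan X wins overall — the comparison reverses. The Basic plan's customers skew toward referral, which has a lower base rate.

Yes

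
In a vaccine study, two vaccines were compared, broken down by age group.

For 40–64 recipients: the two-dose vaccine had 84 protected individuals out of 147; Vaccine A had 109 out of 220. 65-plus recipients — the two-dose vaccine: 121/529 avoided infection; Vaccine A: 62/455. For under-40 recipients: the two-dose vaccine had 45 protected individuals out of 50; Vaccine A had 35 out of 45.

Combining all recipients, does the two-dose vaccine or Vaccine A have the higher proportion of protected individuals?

the two-dose vaccine

40–64: the two-dose vaccine 84/147 = 57.1%, Vaccine A 109/220 = 49.5% → the two-dose vaccine
65-plus: the two-dose vaccine 121/529 = 22.9%, Vaccine A 62/455 = 13.6% → the two-dose vaccine
Under-40: the two-dose vaccine 45/50 = 90.0%, Vaccine A 35/45 = 77.8% → the two-dose vaccine
Overall: the two-dose vaccine 250/726 = 34.4%, Vaccine A 206/720 = 28.6% → the two-dose vaccine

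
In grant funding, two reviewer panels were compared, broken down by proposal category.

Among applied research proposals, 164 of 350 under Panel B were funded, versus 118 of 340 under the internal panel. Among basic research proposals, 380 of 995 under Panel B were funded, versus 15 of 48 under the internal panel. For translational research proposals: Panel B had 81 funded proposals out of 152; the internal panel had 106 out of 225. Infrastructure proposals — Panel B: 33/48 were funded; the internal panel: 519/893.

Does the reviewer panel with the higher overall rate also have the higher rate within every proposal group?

Applied research: Panel B 164/350 = 46.9%, the internal panel 118/340 = 34.7% → Panel B
Basic research: Panel B 380/995 = 38.2%, the internal panel 15/48 = 31.2% → Panel B
Translational research: Panel B 81/152 = 53.3%, the internal panel 106/225 = 47.1% → Panel B
Infrastructure: Panel B 33/48 = 68.8%, the internal panel 519/893 = 58.1% → Panel B
Overall: Panel B 658/1545 = 42.6%, the internal panel 758/1506 = 50.3% → the internal panel
Panel B wins each proposal group but the internal panel wins overall — the comparison reverses. Panel B's proposals skew toward basic research, which has a lower base rate.

No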